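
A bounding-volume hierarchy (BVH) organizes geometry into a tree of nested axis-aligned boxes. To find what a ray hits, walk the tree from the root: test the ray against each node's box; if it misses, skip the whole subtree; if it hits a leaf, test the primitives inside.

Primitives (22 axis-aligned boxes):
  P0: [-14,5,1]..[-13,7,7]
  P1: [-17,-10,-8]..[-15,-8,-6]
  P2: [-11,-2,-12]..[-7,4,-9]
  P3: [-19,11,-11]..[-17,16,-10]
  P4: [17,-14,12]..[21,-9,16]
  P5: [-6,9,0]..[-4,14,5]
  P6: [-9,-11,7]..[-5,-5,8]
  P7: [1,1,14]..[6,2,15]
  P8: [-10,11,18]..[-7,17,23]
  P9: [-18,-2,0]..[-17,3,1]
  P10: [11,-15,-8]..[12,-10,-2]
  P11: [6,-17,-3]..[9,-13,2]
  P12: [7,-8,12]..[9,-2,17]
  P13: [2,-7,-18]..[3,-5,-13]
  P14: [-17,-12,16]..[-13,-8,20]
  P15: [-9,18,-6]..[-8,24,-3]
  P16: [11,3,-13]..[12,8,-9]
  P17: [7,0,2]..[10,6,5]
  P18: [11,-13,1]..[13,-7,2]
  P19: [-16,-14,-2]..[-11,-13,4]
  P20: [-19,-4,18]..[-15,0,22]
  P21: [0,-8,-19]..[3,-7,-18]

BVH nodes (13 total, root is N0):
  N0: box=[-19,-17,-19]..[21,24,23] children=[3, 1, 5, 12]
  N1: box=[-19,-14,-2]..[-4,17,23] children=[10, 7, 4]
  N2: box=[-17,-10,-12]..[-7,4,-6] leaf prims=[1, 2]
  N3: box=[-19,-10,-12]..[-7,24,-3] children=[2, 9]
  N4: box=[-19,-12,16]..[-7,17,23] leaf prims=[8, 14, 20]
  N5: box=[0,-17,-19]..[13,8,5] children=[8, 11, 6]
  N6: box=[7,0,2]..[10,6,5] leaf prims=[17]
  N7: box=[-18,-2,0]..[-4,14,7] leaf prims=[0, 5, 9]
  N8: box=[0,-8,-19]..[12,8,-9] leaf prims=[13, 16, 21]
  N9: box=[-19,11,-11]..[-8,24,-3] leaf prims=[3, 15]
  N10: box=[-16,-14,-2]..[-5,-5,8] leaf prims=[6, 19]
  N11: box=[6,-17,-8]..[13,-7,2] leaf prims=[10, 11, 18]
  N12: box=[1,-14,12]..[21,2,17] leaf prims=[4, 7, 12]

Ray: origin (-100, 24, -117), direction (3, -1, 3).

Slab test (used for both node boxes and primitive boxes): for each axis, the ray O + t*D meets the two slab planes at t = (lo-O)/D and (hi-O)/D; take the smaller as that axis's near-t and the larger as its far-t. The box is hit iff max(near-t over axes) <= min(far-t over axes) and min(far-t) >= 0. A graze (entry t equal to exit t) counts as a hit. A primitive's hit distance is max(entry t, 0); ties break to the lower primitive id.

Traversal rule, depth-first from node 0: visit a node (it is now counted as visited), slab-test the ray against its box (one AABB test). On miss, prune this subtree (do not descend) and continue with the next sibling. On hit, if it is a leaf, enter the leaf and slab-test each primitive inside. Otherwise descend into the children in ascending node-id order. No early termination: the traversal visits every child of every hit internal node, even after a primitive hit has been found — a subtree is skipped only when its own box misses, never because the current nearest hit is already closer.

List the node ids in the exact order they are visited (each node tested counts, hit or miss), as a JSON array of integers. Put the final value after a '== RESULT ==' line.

Walk:
N0 x:[27,121/3] y:[0,41] z:[98/3,140/3] -> hit [98/3,121/3], descend [1, 3, 5, 12]
  N1 x:[27,32] y:[7,38] z:[115/3,140/3] -> miss, prune
  N3 x:[27,31] y:[0,34] z:[35,38] -> miss, prune
  N5 x:[100/3,113/3] y:[16,41] z:[98/3,122/3] -> hit [100/3,113/3], descend [6, 8, 11]
    N6 x:[107/3,110/3] y:[18,24] z:[119/3,122/3] -> miss, prune
    N8 x:[100/3,112/3] y:[16,32] z:[98/3,36] -> miss, prune
    N11 x:[106/3,113/3] y:[31,41] z:[109/3,119/3] -> hit [109/3,113/3] leaf, test {P10@t=37, P11(miss), P18(miss)}
  N12 x:[101/3,121/3] y:[22,38] z:[43,134/3] -> miss, prune

8 AABB tests over nodes [0, 1, 3, 5, 6, 8, 11, 12]; 1 leaf entered; closest P10.

== RESULT ==
[0, 1, 3, 5, 6, 8, 11, 12]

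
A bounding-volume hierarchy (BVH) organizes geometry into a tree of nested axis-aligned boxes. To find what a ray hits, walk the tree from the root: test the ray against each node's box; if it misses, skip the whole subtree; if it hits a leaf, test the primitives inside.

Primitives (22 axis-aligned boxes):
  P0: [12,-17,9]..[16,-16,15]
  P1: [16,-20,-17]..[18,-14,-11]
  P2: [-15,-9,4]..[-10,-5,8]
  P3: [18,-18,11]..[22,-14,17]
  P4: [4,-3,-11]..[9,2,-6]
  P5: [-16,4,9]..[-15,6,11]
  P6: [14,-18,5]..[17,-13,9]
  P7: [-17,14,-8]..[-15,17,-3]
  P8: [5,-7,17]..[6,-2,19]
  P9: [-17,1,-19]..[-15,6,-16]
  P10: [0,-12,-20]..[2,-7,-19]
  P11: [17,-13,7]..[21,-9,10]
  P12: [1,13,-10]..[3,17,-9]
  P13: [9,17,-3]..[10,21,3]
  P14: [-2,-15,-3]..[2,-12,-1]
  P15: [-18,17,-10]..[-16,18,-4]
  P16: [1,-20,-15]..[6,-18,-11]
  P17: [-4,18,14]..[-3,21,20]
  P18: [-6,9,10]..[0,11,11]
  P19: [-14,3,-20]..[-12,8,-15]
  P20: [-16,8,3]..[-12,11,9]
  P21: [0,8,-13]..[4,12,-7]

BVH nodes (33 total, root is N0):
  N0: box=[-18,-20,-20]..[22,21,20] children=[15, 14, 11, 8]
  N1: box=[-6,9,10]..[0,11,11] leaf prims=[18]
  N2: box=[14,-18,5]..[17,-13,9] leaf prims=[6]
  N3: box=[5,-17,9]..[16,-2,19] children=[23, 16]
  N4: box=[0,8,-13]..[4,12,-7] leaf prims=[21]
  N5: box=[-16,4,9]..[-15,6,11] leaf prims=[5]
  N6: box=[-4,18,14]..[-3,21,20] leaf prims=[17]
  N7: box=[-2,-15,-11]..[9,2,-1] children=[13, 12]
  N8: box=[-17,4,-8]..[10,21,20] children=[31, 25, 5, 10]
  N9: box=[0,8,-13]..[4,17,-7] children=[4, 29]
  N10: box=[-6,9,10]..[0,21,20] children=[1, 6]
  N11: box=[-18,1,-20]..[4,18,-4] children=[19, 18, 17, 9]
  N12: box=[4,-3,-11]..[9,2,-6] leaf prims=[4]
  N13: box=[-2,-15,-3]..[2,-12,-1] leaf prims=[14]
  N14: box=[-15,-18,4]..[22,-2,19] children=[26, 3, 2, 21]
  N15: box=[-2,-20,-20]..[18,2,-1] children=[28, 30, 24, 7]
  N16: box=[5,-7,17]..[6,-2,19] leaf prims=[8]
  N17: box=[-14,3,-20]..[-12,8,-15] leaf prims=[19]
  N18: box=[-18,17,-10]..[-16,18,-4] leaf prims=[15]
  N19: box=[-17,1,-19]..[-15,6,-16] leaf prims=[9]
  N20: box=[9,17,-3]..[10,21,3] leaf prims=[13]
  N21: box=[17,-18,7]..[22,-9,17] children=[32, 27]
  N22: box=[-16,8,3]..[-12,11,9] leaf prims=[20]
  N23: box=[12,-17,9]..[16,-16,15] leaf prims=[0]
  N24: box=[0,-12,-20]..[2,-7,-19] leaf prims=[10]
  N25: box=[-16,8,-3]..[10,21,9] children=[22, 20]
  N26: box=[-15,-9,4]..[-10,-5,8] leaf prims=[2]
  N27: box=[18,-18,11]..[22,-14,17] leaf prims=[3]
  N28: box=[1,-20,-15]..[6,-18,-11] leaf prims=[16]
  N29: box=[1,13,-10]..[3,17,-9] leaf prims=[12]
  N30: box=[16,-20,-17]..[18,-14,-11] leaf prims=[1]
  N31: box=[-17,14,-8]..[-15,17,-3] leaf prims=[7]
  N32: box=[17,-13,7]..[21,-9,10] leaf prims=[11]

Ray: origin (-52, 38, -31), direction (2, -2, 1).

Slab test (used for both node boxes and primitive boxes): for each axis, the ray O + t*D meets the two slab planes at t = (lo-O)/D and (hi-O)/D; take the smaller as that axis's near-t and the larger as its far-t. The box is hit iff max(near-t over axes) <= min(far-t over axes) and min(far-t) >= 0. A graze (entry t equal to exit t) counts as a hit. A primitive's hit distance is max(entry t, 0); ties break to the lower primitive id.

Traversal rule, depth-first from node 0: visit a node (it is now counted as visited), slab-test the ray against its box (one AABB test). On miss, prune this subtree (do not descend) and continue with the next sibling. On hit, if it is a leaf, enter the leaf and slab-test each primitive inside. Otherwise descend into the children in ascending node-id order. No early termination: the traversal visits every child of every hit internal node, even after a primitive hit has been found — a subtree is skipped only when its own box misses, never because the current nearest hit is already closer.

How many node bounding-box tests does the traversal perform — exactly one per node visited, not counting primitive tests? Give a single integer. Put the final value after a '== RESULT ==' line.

Traverse from the root:
N0 x:[17,37] y:[17/2,29] z:[11,51] -> hit [17,29], descend [8, 11, 14, 15]
  N8 x:[35/2,31] y:[17/2,17] z:[23,51] -> miss, prune
  N11 x:[17,28] y:[10,37/2] z:[11,27] -> hit [17,37/2], descend [9, 17, 18, 19]
    N9 x:[26,28] y:[21/2,15] z:[18,24] -> miss, prune
    N17 x:[19,20] y:[15,35/2] z:[11,16] -> miss, prune
    N18 x:[17,18] y:[10,21/2] z:[21,27] -> miss, prune
    N19 x:[35/2,37/2] y:[16,37/2] z:[12,15] -> miss, prune
  N14 x:[37/2,37] y:[20,28] z:[35,50] -> miss, prune
  N15 x:[25,35] y:[18,29] z:[11,30] -> hit [25,29], descend [7, 24, 28, 30]
    N7 x:[25,61/2] y:[18,53/2] z:[20,30] -> hit [25,53/2], descend [12, 13]
      N12 x:[28,61/2] y:[18,41/2] z:[20,25] -> miss, prune
      N13 x:[25,27] y:[25,53/2] z:[28,30] -> miss, prune
    N24 x:[26,27] y:[45/2,25] z:[11,12] -> miss, prune
    N28 x:[53/2,29] y:[28,29] z:[16,20] -> miss, prune
    N30 x:[34,35] y:[26,29] z:[14,20] -> miss, prune

order=[0, 8, 11, 9, 17, 18, 19, 14, 15, 7, 12, 13, 24, 28, 30]  |boxes|=15  |leaves|=0  hit=miss

== RESULT ==
15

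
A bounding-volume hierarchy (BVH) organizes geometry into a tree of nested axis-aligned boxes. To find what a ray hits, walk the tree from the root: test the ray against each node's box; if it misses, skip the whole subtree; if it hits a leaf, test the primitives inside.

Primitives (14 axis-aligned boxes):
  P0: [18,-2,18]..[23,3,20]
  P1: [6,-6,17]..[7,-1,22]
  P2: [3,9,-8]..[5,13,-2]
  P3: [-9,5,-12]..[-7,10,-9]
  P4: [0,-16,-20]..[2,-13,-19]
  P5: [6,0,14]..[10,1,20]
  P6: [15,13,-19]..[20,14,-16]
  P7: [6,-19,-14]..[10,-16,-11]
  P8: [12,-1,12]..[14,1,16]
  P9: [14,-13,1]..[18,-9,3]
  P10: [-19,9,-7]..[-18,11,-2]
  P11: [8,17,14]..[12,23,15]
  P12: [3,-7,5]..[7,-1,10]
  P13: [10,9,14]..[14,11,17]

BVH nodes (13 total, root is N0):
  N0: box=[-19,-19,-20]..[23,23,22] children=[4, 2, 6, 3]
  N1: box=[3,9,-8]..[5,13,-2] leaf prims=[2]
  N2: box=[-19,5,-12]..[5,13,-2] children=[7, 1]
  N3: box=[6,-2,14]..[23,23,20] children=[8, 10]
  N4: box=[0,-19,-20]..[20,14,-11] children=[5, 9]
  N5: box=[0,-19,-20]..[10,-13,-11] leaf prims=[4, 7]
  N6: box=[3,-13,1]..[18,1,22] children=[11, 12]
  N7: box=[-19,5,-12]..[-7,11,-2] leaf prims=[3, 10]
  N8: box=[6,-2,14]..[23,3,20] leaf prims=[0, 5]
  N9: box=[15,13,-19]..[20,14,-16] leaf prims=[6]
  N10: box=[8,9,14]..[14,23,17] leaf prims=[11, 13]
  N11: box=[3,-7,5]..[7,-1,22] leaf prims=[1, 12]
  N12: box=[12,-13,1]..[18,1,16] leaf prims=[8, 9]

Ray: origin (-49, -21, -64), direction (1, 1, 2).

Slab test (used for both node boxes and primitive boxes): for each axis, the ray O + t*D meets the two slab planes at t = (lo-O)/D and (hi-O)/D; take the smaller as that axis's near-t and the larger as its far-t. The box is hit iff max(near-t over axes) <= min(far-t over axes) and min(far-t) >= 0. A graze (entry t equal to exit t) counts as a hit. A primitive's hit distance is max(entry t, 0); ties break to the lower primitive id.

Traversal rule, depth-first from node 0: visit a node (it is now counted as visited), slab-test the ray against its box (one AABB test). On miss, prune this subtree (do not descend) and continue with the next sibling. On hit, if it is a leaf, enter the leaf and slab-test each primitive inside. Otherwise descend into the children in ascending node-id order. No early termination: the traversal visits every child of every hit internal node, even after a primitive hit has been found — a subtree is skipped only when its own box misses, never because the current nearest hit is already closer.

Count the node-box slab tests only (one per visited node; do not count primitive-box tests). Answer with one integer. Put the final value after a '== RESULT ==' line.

Walk:
N0 x:[30,72] y:[2,44] z:[22,43] -> hit [30,43], descend [2, 3, 4, 6]
  N2 x:[30,54] y:[26,34] z:[26,31] -> hit [30,31], descend [1, 7]
    N1 x:[52,54] y:[30,34] z:[28,31] -> miss, prune
    N7 x:[30,42] y:[26,32] z:[26,31] -> hit [30,31] leaf, test {P3(miss), P10@t=30}
  N3 x:[55,72] y:[19,44] z:[39,42] -> miss, prune
  N4 x:[49,69] y:[2,35] z:[22,53/2] -> miss, prune
  N6 x:[52,67] y:[8,22] z:[65/2,43] -> miss, prune

7 AABB tests over nodes [0, 2, 1, 7, 3, 4, 6]; 1 leaf entered; closest P10.

== RESULT ==
7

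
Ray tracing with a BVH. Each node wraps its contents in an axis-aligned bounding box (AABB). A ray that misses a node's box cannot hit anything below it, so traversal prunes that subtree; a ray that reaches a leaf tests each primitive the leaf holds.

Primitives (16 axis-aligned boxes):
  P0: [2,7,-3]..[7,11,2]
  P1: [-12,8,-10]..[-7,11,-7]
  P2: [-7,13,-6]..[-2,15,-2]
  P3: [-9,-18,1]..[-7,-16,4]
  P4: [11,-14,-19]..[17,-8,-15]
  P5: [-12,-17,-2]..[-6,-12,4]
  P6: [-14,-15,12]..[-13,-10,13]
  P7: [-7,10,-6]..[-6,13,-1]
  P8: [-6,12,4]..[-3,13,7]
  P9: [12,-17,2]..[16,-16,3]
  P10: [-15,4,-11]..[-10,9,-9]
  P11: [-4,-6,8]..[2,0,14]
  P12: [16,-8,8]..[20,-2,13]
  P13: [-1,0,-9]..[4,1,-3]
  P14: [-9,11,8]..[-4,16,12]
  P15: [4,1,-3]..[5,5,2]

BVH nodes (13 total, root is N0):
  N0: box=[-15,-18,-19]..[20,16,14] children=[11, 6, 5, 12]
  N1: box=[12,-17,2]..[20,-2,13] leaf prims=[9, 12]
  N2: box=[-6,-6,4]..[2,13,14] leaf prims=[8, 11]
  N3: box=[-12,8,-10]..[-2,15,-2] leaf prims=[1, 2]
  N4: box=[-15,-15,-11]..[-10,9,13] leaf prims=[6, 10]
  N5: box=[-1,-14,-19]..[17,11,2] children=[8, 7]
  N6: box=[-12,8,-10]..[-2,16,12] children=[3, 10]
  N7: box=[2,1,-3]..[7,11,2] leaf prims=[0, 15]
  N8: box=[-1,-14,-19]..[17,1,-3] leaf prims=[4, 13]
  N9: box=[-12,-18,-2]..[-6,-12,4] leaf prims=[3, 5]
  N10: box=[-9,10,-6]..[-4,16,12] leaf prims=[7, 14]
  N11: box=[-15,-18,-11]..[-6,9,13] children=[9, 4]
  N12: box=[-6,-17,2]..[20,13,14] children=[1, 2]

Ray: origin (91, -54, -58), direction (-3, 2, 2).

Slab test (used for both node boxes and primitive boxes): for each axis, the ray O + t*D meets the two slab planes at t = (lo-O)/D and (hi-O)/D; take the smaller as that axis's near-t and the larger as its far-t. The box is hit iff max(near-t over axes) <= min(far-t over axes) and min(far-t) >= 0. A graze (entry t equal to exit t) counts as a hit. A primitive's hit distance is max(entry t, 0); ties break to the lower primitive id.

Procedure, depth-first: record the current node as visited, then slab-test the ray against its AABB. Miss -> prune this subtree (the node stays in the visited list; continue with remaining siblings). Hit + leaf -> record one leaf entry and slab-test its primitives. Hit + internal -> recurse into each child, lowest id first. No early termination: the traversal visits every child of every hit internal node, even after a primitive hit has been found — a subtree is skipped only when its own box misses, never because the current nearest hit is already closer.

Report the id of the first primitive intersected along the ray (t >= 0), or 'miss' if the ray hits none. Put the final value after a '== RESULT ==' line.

Walk:
N0 x:[71/3,106/3] y:[18,35] z:[39/2,36] -> hit [71/3,35], descend [5, 6, 11, 12]
  N5 x:[74/3,92/3] y:[20,65/2] z:[39/2,30] -> hit [74/3,30], descend [7, 8]
    N7 x:[28,89/3] y:[55/2,65/2] z:[55/2,30] -> hit [28,89/3] leaf, test {P0(miss), P15@t=86/3}
    N8 x:[74/3,92/3] y:[20,55/2] z:[39/2,55/2] -> hit [74/3,55/2] leaf, test {P4(miss), P13(miss)}
  N6 x:[31,103/3] y:[31,35] z:[24,35] -> hit [31,103/3], descend [3, 10]
    N3 x:[31,103/3] y:[31,69/2] z:[24,28] -> miss, prune
    N10 x:[95/3,100/3] y:[32,35] z:[26,35] -> hit [32,100/3] leaf, test {P7(miss), P14@t=33}
  N11 x:[97/3,106/3] y:[18,63/2] z:[47/2,71/2] -> miss, prune
  N12 x:[71/3,97/3] y:[37/2,67/2] z:[30,36] -> hit [30,97/3], descend [1, 2]
    N1 x:[71/3,79/3] y:[37/2,26] z:[30,71/2] -> miss, prune
    N2 x:[89/3,97/3] y:[24,67/2] z:[31,36] -> hit [31,97/3] leaf, test {P8(miss), P11(miss)}

Summary -> nodes [0, 5, 7, 8, 6, 3, 10, 11, 12, 1, 2]; box-tests=11; leaf-entries=4; first=P15

== RESULT ==
15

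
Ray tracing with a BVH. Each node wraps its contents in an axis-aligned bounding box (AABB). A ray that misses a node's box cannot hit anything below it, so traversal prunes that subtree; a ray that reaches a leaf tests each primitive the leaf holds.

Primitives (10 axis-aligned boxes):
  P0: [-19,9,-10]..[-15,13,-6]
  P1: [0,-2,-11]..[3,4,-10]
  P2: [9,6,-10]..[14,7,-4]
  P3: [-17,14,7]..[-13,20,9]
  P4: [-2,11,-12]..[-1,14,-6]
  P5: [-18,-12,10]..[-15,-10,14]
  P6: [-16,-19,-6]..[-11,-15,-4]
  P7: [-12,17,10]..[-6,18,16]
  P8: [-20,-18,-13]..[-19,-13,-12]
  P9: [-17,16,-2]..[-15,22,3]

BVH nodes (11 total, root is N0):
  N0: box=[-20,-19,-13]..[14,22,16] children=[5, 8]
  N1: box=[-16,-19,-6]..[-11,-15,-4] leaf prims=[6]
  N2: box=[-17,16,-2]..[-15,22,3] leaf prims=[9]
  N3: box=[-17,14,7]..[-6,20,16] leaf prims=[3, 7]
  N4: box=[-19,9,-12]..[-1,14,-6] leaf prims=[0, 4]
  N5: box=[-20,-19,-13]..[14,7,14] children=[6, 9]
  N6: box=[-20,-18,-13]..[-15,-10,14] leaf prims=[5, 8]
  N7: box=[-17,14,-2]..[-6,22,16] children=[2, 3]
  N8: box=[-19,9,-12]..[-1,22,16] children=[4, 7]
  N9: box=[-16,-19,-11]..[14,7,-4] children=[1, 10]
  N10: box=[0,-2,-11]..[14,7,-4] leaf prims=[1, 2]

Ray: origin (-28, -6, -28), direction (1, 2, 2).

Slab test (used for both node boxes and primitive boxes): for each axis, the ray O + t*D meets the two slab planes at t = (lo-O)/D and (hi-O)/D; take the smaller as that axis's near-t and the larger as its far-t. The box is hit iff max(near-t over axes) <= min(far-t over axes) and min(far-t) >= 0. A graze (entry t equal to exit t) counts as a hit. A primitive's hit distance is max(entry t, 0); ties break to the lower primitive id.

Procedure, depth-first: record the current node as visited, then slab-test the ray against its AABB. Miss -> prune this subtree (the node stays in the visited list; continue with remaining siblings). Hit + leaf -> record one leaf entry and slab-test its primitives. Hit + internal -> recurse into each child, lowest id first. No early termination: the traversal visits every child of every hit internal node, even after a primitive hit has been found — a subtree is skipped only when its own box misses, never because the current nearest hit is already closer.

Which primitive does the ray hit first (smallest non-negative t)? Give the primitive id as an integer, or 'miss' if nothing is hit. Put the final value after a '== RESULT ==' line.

Traverse from the root:
N0 x:[8,42] y:[-13/2,14] z:[15/2,22] -> hit [8,14], descend [5, 8]
  N5 x:[8,42] y:[-13/2,13/2] z:[15/2,21] -> miss, prune
  N8 x:[9,27] y:[15/2,14] z:[8,22] -> hit [9,14], descend [4, 7]
    N4 x:[9,27] y:[15/2,10] z:[8,11] -> hit [9,10] leaf, test {P0@t=9, P4(miss)}
    N7 x:[11,22] y:[10,14] z:[13,22] -> hit [13,14], descend [2, 3]
      N2 x:[11,13] y:[11,14] z:[13,31/2] -> hit [13,13] leaf, test {P9@t=13}
      N3 x:[11,22] y:[10,13] z:[35/2,22] -> miss, prune

Visited [0, 5, 8, 4, 7, 2, 3]. Tests: 7 box, 2 leaf. Nearest: P0.

== RESULT ==
0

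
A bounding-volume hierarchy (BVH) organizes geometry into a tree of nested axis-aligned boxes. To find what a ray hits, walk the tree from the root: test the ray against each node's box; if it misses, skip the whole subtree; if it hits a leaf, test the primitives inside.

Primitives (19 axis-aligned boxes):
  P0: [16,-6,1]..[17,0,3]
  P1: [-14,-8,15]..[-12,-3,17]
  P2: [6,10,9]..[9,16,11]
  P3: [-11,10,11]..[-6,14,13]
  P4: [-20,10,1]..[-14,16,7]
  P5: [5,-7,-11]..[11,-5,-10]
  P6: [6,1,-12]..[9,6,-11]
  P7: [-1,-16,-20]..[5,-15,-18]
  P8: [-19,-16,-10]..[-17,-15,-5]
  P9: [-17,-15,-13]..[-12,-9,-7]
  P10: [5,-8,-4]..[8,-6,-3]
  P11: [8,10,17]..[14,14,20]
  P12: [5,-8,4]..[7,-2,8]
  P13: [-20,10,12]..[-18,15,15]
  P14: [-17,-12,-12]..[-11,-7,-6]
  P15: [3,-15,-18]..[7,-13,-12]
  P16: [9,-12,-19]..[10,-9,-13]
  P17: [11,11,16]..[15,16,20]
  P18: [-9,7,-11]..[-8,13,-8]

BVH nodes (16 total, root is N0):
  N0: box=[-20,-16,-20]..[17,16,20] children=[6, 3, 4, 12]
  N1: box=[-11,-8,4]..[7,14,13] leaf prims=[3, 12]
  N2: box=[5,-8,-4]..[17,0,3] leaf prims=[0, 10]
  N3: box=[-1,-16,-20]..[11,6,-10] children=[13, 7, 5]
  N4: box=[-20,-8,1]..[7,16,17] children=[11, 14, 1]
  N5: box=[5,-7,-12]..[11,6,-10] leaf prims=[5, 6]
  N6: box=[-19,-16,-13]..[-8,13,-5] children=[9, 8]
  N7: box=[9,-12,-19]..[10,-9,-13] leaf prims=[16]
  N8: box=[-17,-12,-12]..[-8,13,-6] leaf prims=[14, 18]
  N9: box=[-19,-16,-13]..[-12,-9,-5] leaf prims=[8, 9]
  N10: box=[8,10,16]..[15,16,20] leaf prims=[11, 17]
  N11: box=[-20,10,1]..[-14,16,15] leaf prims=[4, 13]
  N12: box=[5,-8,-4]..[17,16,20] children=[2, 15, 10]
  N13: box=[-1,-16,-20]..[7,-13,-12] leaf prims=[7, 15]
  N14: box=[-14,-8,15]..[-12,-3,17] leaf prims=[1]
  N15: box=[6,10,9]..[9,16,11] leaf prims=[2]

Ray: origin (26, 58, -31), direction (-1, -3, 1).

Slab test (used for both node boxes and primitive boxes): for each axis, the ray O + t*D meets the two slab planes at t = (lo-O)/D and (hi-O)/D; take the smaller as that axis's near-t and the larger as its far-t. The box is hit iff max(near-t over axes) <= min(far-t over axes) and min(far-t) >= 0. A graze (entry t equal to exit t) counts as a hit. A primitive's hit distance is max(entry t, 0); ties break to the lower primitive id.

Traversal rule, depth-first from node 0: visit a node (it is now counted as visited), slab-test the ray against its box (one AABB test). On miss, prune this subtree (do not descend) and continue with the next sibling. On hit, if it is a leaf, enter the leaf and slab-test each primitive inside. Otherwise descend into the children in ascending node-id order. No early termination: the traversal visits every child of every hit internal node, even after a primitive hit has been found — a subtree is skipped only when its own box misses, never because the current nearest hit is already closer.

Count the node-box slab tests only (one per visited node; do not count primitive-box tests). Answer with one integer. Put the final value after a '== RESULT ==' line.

Walk:
N0 x:[9,46] y:[14,74/3] z:[11,51] -> hit [14,74/3], descend [3, 4, 6, 12]
  N3 x:[15,27] y:[52/3,74/3] z:[11,21] -> hit [52/3,21], descend [5, 7, 13]
    N5 x:[15,21] y:[52/3,65/3] z:[19,21] -> hit [19,21] leaf, test {P5@t=21, P6@t=19}
    N7 x:[16,17] y:[67/3,70/3] z:[12,18] -> miss, prune
    N13 x:[19,27] y:[71/3,74/3] z:[11,19] -> miss, prune
  N4 x:[19,46] y:[14,22] z:[32,48] -> miss, prune
  N6 x:[34,45] y:[15,74/3] z:[18,26] -> miss, prune
  N12 x:[9,21] y:[14,22] z:[27,51] -> miss, prune

Summary -> nodes [0, 3, 5, 7, 13, 4, 6, 12]; box-tests=8; leaf-entries=1; first=P6

== RESULT ==
8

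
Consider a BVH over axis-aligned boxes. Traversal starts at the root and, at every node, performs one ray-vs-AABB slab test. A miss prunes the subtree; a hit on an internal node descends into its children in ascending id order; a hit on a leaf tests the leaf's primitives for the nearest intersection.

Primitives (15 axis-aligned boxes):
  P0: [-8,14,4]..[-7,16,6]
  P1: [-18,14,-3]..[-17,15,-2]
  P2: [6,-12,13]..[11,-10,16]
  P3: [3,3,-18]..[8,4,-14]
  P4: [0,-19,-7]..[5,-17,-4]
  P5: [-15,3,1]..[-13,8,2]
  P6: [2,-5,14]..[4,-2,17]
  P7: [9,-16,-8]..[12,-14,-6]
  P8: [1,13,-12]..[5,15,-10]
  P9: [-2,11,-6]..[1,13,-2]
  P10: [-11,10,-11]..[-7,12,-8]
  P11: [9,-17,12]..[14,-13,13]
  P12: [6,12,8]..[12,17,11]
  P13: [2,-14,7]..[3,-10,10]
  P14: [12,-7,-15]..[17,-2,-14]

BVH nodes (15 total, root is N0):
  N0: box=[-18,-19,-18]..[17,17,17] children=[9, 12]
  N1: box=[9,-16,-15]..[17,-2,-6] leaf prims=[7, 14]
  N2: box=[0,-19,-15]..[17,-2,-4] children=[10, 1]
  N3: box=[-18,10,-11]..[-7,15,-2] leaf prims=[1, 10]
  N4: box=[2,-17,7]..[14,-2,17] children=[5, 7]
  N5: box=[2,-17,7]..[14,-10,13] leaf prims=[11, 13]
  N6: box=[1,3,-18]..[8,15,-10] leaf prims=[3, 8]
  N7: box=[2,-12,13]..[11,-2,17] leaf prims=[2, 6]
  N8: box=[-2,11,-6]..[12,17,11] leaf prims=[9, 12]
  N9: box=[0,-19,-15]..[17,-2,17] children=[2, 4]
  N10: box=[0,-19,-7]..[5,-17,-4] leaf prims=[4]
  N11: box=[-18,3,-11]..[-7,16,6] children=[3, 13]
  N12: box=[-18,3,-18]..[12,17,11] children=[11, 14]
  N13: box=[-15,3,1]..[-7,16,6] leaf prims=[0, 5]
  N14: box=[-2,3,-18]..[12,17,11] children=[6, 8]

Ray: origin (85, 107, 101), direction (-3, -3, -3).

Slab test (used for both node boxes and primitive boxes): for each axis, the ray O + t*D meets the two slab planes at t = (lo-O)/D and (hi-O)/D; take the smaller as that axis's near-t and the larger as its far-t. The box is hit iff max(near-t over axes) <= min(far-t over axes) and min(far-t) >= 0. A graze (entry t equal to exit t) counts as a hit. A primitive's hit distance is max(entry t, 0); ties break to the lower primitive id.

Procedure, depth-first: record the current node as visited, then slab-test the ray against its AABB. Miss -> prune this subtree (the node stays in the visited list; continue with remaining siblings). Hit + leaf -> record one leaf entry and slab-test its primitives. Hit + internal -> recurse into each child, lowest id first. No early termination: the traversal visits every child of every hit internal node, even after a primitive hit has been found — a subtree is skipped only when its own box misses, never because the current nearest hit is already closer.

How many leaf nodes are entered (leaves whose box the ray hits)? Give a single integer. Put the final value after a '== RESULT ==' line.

Traverse from the root:
N0 x:[68/3,103/3] y:[30,42] z:[28,119/3] -> hit [30,103/3], descend [9, 12]
  N9 x:[68/3,85/3] y:[109/3,42] z:[28,116/3] -> miss, prune
  N12 x:[73/3,103/3] y:[30,104/3] z:[30,119/3] -> hit [30,103/3], descend [11, 14]
    N11 x:[92/3,103/3] y:[91/3,104/3] z:[95/3,112/3] -> hit [95/3,103/3], descend [3, 13]
      N3 x:[92/3,103/3] y:[92/3,97/3] z:[103/3,112/3] -> miss, prune
      N13 x:[92/3,100/3] y:[91/3,104/3] z:[95/3,100/3] -> hit [95/3,100/3] leaf, test {P0(miss), P5@t=33}
    N14 x:[73/3,29] y:[30,104/3] z:[30,119/3] -> miss, prune

Summary -> nodes [0, 9, 12, 11, 3, 13, 14]; box-tests=7; leaf-entries=1; first=P5

== RESULT ==
1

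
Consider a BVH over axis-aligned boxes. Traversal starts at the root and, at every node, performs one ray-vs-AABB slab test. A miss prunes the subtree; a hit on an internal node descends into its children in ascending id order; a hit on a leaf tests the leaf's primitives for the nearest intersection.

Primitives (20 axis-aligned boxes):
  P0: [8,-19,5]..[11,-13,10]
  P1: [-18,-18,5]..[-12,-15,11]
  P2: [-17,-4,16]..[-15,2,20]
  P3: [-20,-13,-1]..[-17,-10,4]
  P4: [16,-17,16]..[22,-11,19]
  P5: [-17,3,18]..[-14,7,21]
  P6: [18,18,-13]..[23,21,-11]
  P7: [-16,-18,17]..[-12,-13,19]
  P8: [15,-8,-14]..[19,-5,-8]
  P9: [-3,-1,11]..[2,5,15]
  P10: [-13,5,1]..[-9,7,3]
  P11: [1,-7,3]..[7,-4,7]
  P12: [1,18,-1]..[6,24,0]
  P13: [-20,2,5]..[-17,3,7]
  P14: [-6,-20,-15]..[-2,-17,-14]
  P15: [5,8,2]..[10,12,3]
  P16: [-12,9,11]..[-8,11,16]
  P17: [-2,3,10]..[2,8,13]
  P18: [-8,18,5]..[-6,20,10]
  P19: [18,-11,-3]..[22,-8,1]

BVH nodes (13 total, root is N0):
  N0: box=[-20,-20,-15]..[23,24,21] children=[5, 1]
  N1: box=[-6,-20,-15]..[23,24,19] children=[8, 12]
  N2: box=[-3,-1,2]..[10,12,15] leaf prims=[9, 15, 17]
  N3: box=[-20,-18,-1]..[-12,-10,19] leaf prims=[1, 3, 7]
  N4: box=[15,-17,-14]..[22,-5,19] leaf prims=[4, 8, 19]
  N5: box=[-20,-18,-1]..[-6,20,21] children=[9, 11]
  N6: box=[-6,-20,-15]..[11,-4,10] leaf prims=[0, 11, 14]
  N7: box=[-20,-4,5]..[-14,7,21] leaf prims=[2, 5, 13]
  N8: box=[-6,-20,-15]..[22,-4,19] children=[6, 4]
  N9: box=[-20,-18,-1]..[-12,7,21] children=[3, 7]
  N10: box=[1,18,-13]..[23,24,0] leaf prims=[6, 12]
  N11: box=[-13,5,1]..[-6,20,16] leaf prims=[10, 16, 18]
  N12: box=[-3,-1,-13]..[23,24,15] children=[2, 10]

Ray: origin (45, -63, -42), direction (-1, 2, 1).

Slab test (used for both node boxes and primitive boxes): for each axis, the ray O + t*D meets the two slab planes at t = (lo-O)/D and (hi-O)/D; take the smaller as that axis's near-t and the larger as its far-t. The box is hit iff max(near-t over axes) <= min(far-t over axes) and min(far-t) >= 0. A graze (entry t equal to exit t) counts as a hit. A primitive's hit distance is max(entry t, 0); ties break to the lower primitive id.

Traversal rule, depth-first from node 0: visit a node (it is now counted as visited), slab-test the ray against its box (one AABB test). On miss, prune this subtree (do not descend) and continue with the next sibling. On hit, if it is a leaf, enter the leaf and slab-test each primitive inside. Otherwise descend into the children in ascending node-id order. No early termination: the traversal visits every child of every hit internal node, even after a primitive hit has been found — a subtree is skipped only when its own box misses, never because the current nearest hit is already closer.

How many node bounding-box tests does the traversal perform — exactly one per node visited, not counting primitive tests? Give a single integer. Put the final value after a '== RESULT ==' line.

Trace the traversal:
N0 x:[22,65] y:[43/2,87/2] z:[27,63] -> hit [27,87/2], descend [1, 5]
  N1 x:[22,51] y:[43/2,87/2] z:[27,61] -> hit [27,87/2], descend [8, 12]
    N8 x:[23,51] y:[43/2,59/2] z:[27,61] -> hit [27,59/2], descend [4, 6]
      N4 x:[23,30] y:[23,29] z:[28,61] -> hit [28,29] leaf, test {P4(miss), P8@t=28, P19(miss)}
      N6 x:[34,51] y:[43/2,59/2] z:[27,52] -> miss, prune
    N12 x:[22,48] y:[31,87/2] z:[29,57] -> hit [31,87/2], descend [2, 10]
      N2 x:[35,48] y:[31,75/2] z:[44,57] -> miss, prune
      N10 x:[22,44] y:[81/2,87/2] z:[29,42] -> hit [81/2,42] leaf, test {P6(miss), P12@t=41}
  N5 x:[51,65] y:[45/2,83/2] z:[41,63] -> miss, prune

9 AABB tests over nodes [0, 1, 8, 4, 6, 12, 2, 10, 5]; 2 leaves entered; closest P8.

== RESULT ==
9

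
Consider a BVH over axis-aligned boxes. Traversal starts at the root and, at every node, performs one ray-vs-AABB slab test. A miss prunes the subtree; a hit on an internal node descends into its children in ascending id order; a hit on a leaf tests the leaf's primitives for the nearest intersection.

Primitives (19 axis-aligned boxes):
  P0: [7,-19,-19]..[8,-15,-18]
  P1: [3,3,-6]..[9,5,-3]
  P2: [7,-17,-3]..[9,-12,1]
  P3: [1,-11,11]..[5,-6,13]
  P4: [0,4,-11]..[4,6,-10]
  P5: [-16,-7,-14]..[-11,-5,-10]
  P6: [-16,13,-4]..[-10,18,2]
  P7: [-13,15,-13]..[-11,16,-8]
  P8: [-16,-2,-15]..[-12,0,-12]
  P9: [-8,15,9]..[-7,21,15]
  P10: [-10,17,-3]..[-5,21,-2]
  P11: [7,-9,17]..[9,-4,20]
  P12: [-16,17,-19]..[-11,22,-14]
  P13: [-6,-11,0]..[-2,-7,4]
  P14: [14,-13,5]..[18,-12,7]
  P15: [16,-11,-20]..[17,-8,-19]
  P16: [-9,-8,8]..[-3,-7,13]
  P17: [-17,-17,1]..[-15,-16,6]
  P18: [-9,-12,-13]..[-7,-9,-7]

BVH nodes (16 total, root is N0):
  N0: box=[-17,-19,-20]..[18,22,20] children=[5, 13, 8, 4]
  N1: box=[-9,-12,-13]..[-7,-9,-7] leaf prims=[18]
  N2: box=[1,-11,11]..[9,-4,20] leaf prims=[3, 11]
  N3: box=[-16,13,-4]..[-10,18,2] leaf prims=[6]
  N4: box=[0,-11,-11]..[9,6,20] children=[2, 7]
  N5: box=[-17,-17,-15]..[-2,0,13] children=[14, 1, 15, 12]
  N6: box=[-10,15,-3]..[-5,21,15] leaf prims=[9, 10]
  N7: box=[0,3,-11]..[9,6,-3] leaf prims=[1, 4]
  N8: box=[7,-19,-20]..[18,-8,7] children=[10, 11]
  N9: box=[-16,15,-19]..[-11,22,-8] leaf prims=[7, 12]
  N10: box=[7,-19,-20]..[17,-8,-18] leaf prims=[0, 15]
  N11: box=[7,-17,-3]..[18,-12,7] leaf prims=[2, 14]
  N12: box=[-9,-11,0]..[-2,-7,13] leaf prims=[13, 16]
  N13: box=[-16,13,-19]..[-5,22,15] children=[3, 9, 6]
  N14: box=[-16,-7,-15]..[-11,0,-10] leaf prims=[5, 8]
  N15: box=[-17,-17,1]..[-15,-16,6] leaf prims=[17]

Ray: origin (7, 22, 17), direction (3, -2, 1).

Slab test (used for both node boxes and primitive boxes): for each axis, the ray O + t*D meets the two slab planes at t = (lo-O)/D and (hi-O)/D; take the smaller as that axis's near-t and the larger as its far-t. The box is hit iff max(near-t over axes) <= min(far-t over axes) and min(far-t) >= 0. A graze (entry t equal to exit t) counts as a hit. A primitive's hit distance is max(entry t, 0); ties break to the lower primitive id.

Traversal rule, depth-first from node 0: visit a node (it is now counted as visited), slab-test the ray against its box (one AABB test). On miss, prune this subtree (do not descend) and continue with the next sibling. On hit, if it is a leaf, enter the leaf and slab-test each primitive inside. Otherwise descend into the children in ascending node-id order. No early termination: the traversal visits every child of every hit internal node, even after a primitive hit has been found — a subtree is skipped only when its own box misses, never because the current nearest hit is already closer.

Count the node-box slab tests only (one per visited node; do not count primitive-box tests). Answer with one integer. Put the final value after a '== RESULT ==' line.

Traverse from the root:
N0 x:[-8,11/3] y:[0,41/2] z:[-37,3] -> hit [0,3], descend [4, 5, 8, 13]
  N4 x:[-7/3,2/3] y:[8,33/2] z:[-28,3] -> miss, prune
  N5 x:[-8,-3] y:[11,39/2] z:[-32,-4] -> miss, prune
  N8 x:[0,11/3] y:[15,41/2] z:[-37,-10] -> miss, prune
  N13 x:[-23/3,-4] y:[0,9/2] z:[-36,-2] -> miss, prune

order=[0, 4, 5, 8, 13]  |boxes|=5  |leaves|=0  hit=miss

== RESULT ==
5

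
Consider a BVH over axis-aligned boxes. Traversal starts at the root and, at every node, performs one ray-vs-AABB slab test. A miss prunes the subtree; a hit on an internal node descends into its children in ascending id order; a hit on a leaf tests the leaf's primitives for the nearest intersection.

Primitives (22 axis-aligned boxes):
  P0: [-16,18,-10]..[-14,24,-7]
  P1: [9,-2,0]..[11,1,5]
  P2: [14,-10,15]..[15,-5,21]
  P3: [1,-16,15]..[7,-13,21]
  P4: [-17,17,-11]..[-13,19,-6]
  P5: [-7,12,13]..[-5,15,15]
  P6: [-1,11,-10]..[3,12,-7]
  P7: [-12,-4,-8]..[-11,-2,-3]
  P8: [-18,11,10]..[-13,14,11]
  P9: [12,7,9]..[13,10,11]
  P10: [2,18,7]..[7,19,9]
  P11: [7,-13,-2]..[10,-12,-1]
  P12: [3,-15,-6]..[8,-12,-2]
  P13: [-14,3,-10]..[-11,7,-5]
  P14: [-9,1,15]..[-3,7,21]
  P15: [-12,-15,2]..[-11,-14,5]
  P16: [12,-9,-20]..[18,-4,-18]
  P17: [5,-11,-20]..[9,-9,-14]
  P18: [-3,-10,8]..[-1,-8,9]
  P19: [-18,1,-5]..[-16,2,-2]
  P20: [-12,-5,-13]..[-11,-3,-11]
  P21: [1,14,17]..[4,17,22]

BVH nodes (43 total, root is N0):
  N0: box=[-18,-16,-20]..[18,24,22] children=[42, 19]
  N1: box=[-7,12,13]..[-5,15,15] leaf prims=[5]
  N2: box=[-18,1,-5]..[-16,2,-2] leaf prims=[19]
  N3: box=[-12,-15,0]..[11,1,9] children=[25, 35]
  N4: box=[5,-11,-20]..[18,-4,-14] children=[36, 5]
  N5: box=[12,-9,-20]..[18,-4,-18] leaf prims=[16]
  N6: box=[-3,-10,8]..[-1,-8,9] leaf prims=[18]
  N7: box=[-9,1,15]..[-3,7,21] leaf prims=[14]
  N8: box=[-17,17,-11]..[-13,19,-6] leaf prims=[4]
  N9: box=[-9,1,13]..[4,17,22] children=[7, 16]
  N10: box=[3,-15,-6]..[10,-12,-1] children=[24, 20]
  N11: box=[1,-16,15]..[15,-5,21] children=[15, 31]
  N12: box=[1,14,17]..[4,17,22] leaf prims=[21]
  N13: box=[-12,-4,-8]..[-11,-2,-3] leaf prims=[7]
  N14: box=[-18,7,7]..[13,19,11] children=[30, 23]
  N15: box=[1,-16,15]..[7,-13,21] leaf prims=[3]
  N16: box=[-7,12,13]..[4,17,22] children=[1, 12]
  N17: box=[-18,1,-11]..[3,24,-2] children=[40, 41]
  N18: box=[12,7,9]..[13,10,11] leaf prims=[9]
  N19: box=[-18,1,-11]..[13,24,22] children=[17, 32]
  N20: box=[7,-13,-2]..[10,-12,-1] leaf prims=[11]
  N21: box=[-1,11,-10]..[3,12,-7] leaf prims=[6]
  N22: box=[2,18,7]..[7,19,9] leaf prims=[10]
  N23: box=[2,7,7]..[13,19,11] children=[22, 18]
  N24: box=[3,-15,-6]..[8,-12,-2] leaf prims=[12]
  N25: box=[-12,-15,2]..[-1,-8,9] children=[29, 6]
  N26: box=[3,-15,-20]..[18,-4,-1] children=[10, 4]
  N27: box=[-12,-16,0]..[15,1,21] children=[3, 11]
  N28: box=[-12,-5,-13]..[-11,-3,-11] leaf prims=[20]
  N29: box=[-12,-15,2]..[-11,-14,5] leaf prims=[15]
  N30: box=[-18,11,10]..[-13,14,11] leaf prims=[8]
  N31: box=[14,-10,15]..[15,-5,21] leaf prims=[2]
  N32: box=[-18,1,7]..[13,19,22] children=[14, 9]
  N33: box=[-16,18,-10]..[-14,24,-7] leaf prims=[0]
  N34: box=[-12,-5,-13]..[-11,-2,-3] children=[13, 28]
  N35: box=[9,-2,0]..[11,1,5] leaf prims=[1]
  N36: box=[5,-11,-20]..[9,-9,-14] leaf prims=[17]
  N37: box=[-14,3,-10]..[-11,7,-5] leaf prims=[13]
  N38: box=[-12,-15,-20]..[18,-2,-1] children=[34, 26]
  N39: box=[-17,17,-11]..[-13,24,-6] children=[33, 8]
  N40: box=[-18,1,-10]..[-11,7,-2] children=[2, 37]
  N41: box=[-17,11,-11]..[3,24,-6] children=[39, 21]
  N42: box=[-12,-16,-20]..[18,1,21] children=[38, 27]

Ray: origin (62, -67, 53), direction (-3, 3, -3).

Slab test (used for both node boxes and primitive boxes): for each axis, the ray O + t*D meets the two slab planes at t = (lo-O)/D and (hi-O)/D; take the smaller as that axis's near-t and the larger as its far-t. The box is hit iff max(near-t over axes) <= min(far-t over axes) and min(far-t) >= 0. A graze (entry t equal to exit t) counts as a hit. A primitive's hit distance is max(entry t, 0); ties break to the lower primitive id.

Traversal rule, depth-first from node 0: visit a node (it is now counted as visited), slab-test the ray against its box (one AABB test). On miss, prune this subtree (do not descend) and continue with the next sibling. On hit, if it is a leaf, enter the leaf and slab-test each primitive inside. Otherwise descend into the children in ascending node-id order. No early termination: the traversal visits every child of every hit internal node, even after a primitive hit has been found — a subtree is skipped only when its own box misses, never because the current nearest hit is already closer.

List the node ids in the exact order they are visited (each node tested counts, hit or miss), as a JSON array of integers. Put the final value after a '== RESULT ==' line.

Traverse from the root:
N0 x:[44/3,80/3] y:[17,91/3] z:[31/3,73/3] -> hit [17,73/3], descend [19, 42]
  N19 x:[49/3,80/3] y:[68/3,91/3] z:[31/3,64/3] -> miss, prune
  N42 x:[44/3,74/3] y:[17,68/3] z:[32/3,73/3] -> hit [17,68/3], descend [27, 38]
    N27 x:[47/3,74/3] y:[17,68/3] z:[32/3,53/3] -> hit [17,53/3], descend [3, 11]
      N3 x:[17,74/3] y:[52/3,68/3] z:[44/3,53/3] -> hit [52/3,53/3], descend [25, 35]
        N25 x:[21,74/3] y:[52/3,59/3] z:[44/3,17] -> miss, prune
        N35 x:[17,53/3] y:[65/3,68/3] z:[16,53/3] -> miss, prune
      N11 x:[47/3,61/3] y:[17,62/3] z:[32/3,38/3] -> miss, prune
    N38 x:[44/3,74/3] y:[52/3,65/3] z:[18,73/3] -> hit [18,65/3], descend [26, 34]
      N26 x:[44/3,59/3] y:[52/3,21] z:[18,73/3] -> hit [18,59/3], descend [4, 10]
        N4 x:[44/3,19] y:[56/3,21] z:[67/3,73/3] -> miss, prune
        N10 x:[52/3,59/3] y:[52/3,55/3] z:[18,59/3] -> hit [18,55/3], descend [20, 24]
          N20 x:[52/3,55/3] y:[18,55/3] z:[18,55/3] -> hit [18,55/3] leaf, test {P11@t=18}
          N24 x:[18,59/3] y:[52/3,55/3] z:[55/3,59/3] -> hit [55/3,55/3] leaf, test {P12@t=55/3}
      N34 x:[73/3,74/3] y:[62/3,65/3] z:[56/3,22] -> miss, prune

order=[0, 19, 42, 27, 3, 25, 35, 11, 38, 26, 4, 10, 20, 24, 34]  |boxes|=15  |leaves|=2  hit=P11

== RESULT ==
[0, 19, 42, 27, 3, 25, 35, 11, 38, 26, 4, 10, 20, 24, 34]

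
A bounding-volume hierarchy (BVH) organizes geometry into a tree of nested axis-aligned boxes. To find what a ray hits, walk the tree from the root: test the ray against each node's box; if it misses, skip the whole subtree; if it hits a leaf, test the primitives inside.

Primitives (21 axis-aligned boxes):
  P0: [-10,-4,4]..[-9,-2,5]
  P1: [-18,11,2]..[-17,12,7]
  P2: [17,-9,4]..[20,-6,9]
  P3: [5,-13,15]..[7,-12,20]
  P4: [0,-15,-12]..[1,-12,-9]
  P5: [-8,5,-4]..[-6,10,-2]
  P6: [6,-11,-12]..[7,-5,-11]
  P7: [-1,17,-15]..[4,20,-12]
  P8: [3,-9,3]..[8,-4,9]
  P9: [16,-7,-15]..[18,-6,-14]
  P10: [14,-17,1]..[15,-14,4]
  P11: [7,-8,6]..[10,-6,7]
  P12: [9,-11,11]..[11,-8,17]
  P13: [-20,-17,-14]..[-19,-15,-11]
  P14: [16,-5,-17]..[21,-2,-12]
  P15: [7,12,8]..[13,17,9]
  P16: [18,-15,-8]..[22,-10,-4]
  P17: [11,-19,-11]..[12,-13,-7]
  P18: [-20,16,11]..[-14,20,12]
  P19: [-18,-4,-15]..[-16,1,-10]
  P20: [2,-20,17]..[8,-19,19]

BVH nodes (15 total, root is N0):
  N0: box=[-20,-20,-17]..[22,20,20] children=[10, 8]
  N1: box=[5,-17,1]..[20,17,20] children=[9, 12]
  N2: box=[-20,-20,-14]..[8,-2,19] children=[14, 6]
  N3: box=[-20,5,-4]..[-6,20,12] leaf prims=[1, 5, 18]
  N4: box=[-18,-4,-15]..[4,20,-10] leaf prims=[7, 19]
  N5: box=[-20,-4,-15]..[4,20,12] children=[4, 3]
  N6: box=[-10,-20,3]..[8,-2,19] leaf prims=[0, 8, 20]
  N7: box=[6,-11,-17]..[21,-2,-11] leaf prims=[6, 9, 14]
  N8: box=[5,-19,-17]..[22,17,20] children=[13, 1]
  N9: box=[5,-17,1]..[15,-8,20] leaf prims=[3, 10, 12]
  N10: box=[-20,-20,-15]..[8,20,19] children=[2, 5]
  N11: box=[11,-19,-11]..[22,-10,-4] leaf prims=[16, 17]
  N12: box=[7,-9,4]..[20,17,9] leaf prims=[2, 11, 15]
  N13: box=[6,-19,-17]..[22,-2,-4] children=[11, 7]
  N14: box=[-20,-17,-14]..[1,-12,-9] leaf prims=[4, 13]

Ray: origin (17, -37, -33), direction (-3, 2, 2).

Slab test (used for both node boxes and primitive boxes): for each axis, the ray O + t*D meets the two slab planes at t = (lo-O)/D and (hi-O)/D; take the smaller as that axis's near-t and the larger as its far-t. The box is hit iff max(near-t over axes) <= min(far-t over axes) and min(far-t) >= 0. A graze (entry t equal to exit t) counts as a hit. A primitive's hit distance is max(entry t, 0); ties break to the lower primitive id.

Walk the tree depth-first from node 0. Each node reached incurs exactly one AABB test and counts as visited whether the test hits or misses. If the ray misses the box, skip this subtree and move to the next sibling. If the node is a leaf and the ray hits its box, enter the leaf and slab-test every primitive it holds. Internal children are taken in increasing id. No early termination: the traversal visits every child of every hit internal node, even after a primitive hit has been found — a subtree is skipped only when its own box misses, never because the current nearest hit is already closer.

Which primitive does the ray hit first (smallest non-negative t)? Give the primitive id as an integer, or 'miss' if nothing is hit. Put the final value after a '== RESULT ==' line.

Trace the traversal:
N0 x:[-5/3,37/3] y:[17/2,57/2] z:[8,53/2] -> hit [17/2,37/3], descend [8, 10]
  N8 x:[-5/3,4] y:[9,27] z:[8,53/2] -> miss, prune
  N10 x:[3,37/3] y:[17/2,57/2] z:[9,26] -> hit [9,37/3], descend [2, 5]
    N2 x:[3,37/3] y:[17/2,35/2] z:[19/2,26] -> hit [19/2,37/3], descend [6, 14]
      N6 x:[3,9] y:[17/2,35/2] z:[18,26] -> miss, prune
      N14 x:[16/3,37/3] y:[10,25/2] z:[19/2,12] -> hit [10,12] leaf, test {P4(miss), P13(miss)}
    N5 x:[13/3,37/3] y:[33/2,57/2] z:[9,45/2] -> miss, prune

Visited [0, 8, 10, 2, 6, 14, 5]. Tests: 7 box, 1 leaf. Nearest: miss.

== RESULT ==
miss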